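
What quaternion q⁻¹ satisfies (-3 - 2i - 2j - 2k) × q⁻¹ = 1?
-0.1429 + 0.0952i + 0.0952j + 0.0952k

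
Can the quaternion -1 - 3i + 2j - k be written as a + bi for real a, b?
No. The quaternion -1 - 3i + 2j - k has j-coefficient y = 2 and k-coefficient z = -1, not both zero, so it does not lie in the complex subalgebra spanned by 1 and i.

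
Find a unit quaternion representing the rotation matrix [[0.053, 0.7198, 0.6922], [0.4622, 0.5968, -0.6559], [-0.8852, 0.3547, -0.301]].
0.5807 + 0.4351i + 0.6791j - 0.1109k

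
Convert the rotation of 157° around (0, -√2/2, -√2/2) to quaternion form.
0.1994 - 0.6929j - 0.6929k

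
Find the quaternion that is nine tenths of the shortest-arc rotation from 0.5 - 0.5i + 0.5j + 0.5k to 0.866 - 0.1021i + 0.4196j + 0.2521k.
0.842 - 0.1462i + 0.4354j + 0.2828k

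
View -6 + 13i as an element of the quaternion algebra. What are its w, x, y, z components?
-6 + 13i + 0j + 0k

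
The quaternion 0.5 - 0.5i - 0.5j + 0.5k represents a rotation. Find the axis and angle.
axis = (-√3/3, -√3/3, √3/3), θ = 2π/3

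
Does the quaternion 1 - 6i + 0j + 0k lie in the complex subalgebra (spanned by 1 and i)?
Yes. The quaternion 1 - 6i has j- and k-coefficients y = z = 0, so it lies in the complex subalgebra spanned by 1 and i.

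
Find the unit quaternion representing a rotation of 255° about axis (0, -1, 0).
-0.6088 - 0.7934j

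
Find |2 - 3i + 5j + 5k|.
√63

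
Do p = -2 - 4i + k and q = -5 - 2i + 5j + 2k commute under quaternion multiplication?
No: pq = 19i - 4j - 29k ≠ 29i - 16j + 11k = qp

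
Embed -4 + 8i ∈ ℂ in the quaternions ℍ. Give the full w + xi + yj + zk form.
-4 + 8i + 0j + 0k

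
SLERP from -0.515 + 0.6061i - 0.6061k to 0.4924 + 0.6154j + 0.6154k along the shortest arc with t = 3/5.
-0.554 + 0.2721i - 0.4034j - 0.6755k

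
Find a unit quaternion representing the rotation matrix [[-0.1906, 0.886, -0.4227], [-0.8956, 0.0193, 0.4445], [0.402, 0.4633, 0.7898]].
0.6361 + 0.0074i - 0.3241j - 0.7002k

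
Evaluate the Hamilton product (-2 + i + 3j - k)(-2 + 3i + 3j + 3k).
-5 + 4i - 18j - 10k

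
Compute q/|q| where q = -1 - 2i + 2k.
-0.3333 - 0.6667i + 0.6667k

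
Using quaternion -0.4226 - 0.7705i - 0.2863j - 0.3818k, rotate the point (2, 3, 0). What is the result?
(1.445, 0.091, 3.302)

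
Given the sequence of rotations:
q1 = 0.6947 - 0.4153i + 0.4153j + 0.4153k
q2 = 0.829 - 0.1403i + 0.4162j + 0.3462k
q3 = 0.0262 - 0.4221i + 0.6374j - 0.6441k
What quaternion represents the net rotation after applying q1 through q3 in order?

q2 · q1 = 0.201 - 0.4127i + 0.5479j + 0.6994k
q3 · q2 · q1 = -0.0677 + 0.703i + 0.7035j - 0.0794k
-0.0677 + 0.703i + 0.7035j - 0.0794k


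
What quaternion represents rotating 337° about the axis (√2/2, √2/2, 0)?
-0.9799 + 0.141i + 0.141j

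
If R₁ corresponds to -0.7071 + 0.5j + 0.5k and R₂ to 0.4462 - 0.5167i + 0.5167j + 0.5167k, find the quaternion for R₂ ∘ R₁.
-0.8322 + 0.3654i + 0.1161j - 0.4006k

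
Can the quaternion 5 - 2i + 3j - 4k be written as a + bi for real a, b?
No. The quaternion 5 - 2i + 3j - 4k has j-coefficient y = 3 and k-coefficient z = -4, not both zero, so it does not lie in the complex subalgebra spanned by 1 and i.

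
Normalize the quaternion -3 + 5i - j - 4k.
-0.4201 + 0.7001i - 0.14j - 0.5601k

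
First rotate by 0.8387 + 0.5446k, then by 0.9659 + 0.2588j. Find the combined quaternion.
0.8101 + 0.1409i + 0.2171j + 0.526k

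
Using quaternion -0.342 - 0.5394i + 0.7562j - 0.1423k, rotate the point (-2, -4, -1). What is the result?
(4.385, 0.511, -1.231)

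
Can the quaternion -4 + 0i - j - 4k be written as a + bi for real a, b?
No. The quaternion -4 - j - 4k has j-coefficient y = -1 and k-coefficient z = -4, not both zero, so it does not lie in the complex subalgebra spanned by 1 and i.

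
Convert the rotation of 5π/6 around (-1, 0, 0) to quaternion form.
0.2588 - 0.9659i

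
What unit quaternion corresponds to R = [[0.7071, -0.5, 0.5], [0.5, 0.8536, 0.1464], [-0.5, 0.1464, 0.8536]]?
0.9239 + 0.2706j + 0.2706k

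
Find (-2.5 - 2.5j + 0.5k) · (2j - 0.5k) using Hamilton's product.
5.25 + 0.25i - 5j + 1.25k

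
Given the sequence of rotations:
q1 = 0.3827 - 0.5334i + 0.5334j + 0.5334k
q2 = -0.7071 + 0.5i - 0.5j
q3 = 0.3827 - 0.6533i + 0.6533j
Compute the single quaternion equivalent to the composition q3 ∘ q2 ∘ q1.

q2 · q1 = 0.2628 + 0.3018i - 0.8352j - 0.3772k
q3 · q2 · q1 = 0.8434 - 0.3026i - 0.3944j + 0.2041k
0.8434 - 0.3026i - 0.3944j + 0.2041k


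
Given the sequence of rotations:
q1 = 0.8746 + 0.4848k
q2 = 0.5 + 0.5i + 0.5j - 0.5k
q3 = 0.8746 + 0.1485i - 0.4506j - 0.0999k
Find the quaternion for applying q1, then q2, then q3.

q2 · q1 = 0.6797 + 0.6797i + 0.1949j - 0.1949k
q3 · q2 · q1 = 0.5619 + 0.8027i - 0.1748j + 0.0969k
0.5619 + 0.8027i - 0.1748j + 0.0969k


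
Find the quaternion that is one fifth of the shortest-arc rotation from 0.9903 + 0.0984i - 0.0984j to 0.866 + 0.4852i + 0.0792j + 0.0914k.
0.9814 + 0.1801i - 0.0633j + 0.0189k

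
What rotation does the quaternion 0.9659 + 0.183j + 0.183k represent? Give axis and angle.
axis = (0, √2/2, √2/2), θ = π/6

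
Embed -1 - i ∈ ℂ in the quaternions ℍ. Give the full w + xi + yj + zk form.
-1 - i + 0j + 0k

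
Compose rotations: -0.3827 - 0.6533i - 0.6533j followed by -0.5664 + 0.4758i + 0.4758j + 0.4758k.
0.8384 + 0.4988i - 0.1229j - 0.1821k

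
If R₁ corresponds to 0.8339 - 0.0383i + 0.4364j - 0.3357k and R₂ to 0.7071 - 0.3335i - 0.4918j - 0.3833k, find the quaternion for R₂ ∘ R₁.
0.6628 + 0.0272i - 0.1988j - 0.7214k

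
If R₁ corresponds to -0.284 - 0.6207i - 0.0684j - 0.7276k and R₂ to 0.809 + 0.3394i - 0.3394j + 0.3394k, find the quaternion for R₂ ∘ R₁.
0.2046 - 0.3284i + 0.0773j - 0.9189k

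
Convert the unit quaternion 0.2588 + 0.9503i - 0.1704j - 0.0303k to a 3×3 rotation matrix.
[[0.9401, -0.3082, -0.1458], [-0.3395, -0.808, -0.4815], [0.0306, 0.5022, -0.8642]]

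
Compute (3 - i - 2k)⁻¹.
0.2143 + 0.0714i + 0.1429k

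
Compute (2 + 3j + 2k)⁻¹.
0.1176 - 0.1765j - 0.1176k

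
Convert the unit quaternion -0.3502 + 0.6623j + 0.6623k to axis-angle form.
axis = (0, √2/2, √2/2), θ = 221°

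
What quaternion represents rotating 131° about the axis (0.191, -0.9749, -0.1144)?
0.4147 + 0.1738i - 0.8871j - 0.1041k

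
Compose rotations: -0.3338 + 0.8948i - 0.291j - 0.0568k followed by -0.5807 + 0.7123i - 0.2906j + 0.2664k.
-0.513 - 0.6633i + 0.5448j - 0.0032k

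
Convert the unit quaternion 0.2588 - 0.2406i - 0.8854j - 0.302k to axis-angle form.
axis = (-0.2491, -0.9166, -0.3127), θ = 5π/6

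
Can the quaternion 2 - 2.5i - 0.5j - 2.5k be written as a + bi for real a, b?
No. The quaternion 2 - 2.5i - 0.5j - 2.5k has j-coefficient y = -0.5 and k-coefficient z = -2.5, not both zero, so it does not lie in the complex subalgebra spanned by 1 and i.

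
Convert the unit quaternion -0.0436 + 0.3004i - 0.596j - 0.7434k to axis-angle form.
axis = (0.3007, -0.5966, -0.7441), θ = 185°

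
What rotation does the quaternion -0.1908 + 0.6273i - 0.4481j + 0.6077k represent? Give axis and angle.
axis = (0.639, -0.4565, 0.6191), θ = 202°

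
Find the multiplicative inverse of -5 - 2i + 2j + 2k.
-0.1351 + 0.0541i - 0.0541j - 0.0541k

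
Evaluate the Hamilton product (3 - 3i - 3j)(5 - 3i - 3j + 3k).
-3 - 33i - 15j + 9k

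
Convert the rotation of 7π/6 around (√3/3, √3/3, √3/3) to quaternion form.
-0.2588 + 0.5577i + 0.5577j + 0.5577k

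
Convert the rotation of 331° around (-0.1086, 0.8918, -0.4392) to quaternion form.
-0.9681 - 0.0272i + 0.2233j - 0.11k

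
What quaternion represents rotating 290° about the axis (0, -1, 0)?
-0.8192 - 0.5736j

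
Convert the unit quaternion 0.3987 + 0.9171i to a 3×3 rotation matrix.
[[1, 0, 0], [0, -0.6821, -0.7313], [0, 0.7313, -0.6821]]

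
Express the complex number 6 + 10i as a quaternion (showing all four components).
6 + 10i + 0j + 0k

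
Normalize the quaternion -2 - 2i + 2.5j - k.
-0.5121 - 0.5121i + 0.6402j - 0.2561k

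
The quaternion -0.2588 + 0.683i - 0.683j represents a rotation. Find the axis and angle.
axis = (√2/2, -√2/2, 0), θ = 7π/6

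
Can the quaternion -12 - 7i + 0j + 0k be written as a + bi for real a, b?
Yes. The quaternion -12 - 7i has j- and k-coefficients y = z = 0, so it lies in the complex subalgebra spanned by 1 and i.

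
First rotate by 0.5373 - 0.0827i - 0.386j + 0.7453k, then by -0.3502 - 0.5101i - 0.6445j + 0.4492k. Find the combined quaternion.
-0.8139 - 0.5521i + 0.1319j + 0.1239k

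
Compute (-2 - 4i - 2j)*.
-2 + 4i + 2j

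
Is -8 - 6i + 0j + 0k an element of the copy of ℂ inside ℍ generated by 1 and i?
Yes. The quaternion -8 - 6i has j- and k-coefficients y = z = 0, so it lies in the complex subalgebra spanned by 1 and i.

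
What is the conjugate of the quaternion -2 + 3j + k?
-2 - 3j - k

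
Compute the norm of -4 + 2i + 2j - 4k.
√40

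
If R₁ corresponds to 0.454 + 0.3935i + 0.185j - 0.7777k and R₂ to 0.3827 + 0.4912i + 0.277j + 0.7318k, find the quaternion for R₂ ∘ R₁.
0.4983 + 0.0228i + 0.8665j + 0.0165k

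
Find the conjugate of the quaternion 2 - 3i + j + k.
2 + 3i - j - k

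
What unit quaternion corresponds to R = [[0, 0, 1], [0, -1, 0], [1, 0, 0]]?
0.7071i + 0.7071k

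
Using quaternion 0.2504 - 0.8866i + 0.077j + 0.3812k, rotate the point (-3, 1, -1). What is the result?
(-1.783, -1.529, 2.342)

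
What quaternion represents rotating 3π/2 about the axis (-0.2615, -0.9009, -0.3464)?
-0.7071 - 0.1849i - 0.637j - 0.2449k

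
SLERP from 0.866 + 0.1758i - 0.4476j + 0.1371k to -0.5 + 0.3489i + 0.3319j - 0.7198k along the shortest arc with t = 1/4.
0.8337 + 0.0408i - 0.4519j + 0.3146k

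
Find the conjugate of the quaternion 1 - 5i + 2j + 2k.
1 + 5i - 2j - 2k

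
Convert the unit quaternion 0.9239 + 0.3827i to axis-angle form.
axis = (1, 0, 0), θ = π/4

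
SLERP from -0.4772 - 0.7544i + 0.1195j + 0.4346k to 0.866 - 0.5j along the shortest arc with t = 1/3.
-0.7023 - 0.5638i + 0.2889j + 0.3248k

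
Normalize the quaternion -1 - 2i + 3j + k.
-0.2582 - 0.5164i + 0.7746j + 0.2582k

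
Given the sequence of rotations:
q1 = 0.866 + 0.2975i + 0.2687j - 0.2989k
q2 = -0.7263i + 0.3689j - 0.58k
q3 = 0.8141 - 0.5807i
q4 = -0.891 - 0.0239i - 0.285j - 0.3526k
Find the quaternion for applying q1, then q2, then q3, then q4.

q2 · q1 = -0.0564 - 0.5834i - 0.0702j - 0.8072k
q3 · q2 · q1 = -0.3847 - 0.4422i - 0.5259j - 0.6164k
q4 · q3 · q2 · q1 = -0.035 + 0.3934i + 0.7194j + 0.5714k
-0.035 + 0.3934i + 0.7194j + 0.5714k


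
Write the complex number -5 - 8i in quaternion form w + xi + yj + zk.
-5 - 8i + 0j + 0k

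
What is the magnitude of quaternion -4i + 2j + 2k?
√24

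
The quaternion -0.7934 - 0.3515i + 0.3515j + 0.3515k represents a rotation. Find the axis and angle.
axis = (-√3/3, √3/3, √3/3), θ = 285°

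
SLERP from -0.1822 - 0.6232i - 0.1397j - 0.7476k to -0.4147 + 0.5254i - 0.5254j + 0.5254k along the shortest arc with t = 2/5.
0.0686 - 0.6551i + 0.1475j - 0.7378k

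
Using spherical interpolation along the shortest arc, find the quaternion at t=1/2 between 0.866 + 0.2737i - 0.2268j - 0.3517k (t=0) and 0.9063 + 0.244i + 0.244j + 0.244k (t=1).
0.9582 + 0.2799i + 0.0093j - 0.0582k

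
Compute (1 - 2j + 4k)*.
1 + 2j - 4k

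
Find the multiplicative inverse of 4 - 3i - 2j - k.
0.1333 + 0.1i + 0.0667j + 0.0333k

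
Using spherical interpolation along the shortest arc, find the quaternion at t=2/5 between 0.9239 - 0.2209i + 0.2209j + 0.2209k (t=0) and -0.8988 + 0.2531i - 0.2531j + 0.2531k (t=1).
0.9399 - 0.2405i + 0.2405j + 0.0313k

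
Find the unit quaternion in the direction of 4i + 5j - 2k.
0.5963i + 0.7454j - 0.2981k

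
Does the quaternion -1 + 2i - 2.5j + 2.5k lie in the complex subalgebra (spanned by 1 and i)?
No. The quaternion -1 + 2i - 2.5j + 2.5k has j-coefficient y = -2.5 and k-coefficient z = 2.5, not both zero, so it does not lie in the complex subalgebra spanned by 1 and i.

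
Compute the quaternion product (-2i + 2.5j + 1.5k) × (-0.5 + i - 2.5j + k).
6.75 + 7.25i + 2.25j + 1.75k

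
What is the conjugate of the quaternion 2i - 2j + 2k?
-2i + 2j - 2k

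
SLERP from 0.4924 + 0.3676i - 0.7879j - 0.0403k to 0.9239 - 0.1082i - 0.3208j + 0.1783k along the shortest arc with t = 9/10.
0.9072 - 0.0582i - 0.3847j + 0.1598k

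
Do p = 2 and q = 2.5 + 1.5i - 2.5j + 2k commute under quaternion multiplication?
Yes: pq = qp = 5 + 3i - 5j + 4k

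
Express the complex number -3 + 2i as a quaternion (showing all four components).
-3 + 2i + 0j + 0k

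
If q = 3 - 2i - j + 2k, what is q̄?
3 + 2i + j - 2k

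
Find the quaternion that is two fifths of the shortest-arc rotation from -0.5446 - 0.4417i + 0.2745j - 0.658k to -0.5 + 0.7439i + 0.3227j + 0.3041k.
-0.1421 - 0.7354i + 0.0335j - 0.6617k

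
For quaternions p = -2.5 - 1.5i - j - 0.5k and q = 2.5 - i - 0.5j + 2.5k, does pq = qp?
No: pq = -7 - 4i + 3j - 7.75k ≠ -7 + 1.5i - 5.5j - 7.25k = qp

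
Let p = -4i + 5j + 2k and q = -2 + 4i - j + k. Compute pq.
19 + 15i + 2j - 20k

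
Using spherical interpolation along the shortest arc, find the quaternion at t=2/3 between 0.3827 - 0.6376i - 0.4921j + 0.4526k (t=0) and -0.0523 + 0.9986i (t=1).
0.18 - 0.9516i - 0.1833j + 0.1686k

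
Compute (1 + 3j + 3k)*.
1 - 3j - 3k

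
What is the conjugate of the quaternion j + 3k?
-j - 3k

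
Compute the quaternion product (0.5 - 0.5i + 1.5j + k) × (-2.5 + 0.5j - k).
-1 - 0.75i - 4j - 3.25k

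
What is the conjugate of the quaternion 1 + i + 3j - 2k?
1 - i - 3j + 2k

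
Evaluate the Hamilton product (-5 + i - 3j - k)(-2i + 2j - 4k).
4 + 24i - 4j + 16k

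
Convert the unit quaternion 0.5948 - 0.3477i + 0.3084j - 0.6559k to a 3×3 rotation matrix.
[[-0.0506, 0.5658, 0.823], [-0.9947, -0.1022, 0.0091], [0.0892, -0.8182, 0.568]]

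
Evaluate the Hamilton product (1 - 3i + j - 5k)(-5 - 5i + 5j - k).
-30 + 34i + 22j + 14k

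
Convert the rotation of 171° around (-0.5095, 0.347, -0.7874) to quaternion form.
0.0785 - 0.5079i + 0.3459j - 0.785k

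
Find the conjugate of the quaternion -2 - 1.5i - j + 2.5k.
-2 + 1.5i + j - 2.5k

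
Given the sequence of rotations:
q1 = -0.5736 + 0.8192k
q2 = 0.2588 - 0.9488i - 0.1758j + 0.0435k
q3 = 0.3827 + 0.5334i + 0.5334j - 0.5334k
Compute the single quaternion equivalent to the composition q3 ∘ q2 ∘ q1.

q2 · q1 = -0.1841 + 0.4002i + 0.8781j + 0.1871k
q3 · q2 · q1 = -0.6525 + 0.6231i - 0.0754j + 0.4247k
-0.6525 + 0.6231i - 0.0754j + 0.4247k


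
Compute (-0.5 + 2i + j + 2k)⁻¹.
-0.0541 - 0.2162i - 0.1081j - 0.2162k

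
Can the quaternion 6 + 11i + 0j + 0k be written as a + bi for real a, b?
Yes. The quaternion 6 + 11i has j- and k-coefficients y = z = 0, so it lies in the complex subalgebra spanned by 1 and i.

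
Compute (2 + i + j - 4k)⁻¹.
0.0909 - 0.0455i - 0.0455j + 0.1818k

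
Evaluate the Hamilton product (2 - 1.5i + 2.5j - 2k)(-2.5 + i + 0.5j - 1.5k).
-7.75 + 3i - 9.5j - 1.25k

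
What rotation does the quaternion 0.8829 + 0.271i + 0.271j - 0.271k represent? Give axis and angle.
axis = (√3/3, √3/3, -√3/3), θ = 56°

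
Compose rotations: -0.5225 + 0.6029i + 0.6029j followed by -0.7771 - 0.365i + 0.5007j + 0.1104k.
0.3242 - 0.3444i - 0.6636j - 0.5796k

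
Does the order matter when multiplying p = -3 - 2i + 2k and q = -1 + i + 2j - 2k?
Yes: pq = 9 - 5i - 8j ≠ 9 + 3i - 4j + 8k = qp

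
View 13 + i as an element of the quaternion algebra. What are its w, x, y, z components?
13 + i + 0j + 0k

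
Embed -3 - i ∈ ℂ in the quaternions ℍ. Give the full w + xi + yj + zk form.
-3 - i + 0j + 0k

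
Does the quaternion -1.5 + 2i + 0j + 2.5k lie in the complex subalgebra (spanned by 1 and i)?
No. The quaternion -1.5 + 2i + 2.5k has j-coefficient y = 0 and k-coefficient z = 2.5, not both zero, so it does not lie in the complex subalgebra spanned by 1 and i.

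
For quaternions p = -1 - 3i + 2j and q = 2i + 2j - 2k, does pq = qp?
No: pq = 2 - 6i - 8j - 8k ≠ 2 + 2i + 4j + 12k = qp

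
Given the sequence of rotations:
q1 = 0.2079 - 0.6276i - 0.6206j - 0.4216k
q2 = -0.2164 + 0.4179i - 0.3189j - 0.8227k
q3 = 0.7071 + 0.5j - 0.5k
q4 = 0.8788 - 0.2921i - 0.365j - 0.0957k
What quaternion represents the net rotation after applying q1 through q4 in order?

q2 · q1 = -0.3275 - 0.1534i + 0.7605j - 0.5393k
q3 · q2 · q1 = -0.8815 + 0.0021i + 0.4507j - 0.1409k
q4 · q3 · q2 · q1 = -0.623 + 0.3539i + 0.6765j - 0.1703k
-0.623 + 0.3539i + 0.6765j - 0.1703k


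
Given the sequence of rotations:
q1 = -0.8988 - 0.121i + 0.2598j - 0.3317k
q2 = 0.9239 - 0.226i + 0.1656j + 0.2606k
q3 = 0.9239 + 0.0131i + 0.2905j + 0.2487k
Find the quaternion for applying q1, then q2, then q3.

q2 · q1 = -0.8143 - 0.0313i - 0.0153j - 0.5794k
q3 · q2 · q1 = -0.6034 - 0.2041i - 0.2509j - 0.7289k
-0.6034 - 0.2041i - 0.2509j - 0.7289k


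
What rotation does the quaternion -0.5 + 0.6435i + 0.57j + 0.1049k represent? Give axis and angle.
axis = (0.7431, 0.6582, 0.1211), θ = 4π/3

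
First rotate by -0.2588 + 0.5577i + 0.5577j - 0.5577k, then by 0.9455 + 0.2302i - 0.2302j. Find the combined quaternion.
-0.2447 + 0.5961i + 0.7153j - 0.2705k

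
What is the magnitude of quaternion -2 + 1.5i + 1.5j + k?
3.082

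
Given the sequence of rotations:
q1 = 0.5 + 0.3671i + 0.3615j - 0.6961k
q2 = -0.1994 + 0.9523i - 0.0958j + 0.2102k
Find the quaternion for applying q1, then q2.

q2 · q1 = -0.2683 + 0.3936i + 0.6201j + 0.6233k
-0.2683 + 0.3936i + 0.6201j + 0.6233k


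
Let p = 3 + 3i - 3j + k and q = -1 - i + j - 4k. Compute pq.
7 + 5i + 17j - 13k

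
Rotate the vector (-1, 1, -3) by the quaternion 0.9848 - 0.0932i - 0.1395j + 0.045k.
(-0.17, 0.351, -3.294)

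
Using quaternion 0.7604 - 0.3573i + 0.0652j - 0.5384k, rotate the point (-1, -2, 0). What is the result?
(-1.956, 0.536, 0.942)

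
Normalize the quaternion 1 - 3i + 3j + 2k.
0.2085 - 0.6255i + 0.6255j + 0.417k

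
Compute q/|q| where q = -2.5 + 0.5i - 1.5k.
-0.8452 + 0.169i - 0.5071k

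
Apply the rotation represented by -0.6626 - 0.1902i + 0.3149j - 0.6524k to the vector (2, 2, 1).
(-2.237, 0.979, 1.743)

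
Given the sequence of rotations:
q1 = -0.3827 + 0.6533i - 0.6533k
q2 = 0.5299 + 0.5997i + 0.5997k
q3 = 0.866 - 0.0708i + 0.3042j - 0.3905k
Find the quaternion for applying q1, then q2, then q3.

q2 · q1 = -0.2028 + 0.1167i + 0.7836j - 0.5757k
q3 · q2 · q1 = -0.6305 + 0.2463i + 0.5306j - 0.5103k
-0.6305 + 0.2463i + 0.5306j - 0.5103k


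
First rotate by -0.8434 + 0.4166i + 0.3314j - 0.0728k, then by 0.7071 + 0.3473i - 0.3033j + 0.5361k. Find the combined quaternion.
-0.6015 - 0.1539i + 0.7388j - 0.2622k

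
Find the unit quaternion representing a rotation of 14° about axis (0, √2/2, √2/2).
0.9925 + 0.0862j + 0.0862k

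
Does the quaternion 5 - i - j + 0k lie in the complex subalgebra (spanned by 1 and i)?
No. The quaternion 5 - i - j has j-coefficient y = -1 and k-coefficient z = 0, not both zero, so it does not lie in the complex subalgebra spanned by 1 and i.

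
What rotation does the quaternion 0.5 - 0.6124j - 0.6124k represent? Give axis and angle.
axis = (0, -√2/2, -√2/2), θ = 2π/3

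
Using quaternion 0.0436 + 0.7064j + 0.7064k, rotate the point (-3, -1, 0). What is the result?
(3.05, -0.187, -0.813)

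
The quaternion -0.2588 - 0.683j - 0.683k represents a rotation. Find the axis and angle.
axis = (0, -√2/2, -√2/2), θ = 7π/6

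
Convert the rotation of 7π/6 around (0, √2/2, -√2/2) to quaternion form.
-0.2588 + 0.683j - 0.683k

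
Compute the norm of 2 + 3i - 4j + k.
√30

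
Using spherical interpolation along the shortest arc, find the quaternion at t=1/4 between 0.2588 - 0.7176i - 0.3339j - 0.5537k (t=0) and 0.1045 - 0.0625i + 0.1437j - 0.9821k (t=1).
0.2389 - 0.5964i - 0.2273j - 0.7318k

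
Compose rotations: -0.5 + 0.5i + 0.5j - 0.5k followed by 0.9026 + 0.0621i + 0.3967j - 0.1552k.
-0.7583 + 0.2995i + 0.2064j - 0.541k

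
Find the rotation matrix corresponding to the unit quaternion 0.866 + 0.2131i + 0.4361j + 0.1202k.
[[0.5907, -0.0223, 0.8066], [0.3941, 0.8803, -0.2643], [-0.7041, 0.4739, 0.5288]]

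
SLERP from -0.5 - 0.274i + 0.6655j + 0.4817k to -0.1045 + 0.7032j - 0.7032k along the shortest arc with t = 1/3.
-0.4537 - 0.2226i + 0.8599j + 0.0721k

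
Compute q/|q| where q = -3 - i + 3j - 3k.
-0.5669 - 0.189i + 0.5669j - 0.5669k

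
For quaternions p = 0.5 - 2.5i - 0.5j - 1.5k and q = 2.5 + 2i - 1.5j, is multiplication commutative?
No: pq = 5.5 - 7.5i - 5j + k ≠ 5.5 - 3i + j - 8.5k = qp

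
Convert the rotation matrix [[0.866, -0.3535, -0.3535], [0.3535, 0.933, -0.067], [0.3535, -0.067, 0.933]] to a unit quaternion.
0.9659 - 0.183j + 0.183k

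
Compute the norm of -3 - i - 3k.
√19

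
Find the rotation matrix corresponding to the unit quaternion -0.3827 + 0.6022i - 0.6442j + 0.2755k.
[[0.0182, -0.565, 0.8249], [-0.9867, 0.1229, 0.106], [-0.1613, -0.8159, -0.5553]]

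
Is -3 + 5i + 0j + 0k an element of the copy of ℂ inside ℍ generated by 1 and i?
Yes. The quaternion -3 + 5i has j- and k-coefficients y = z = 0, so it lies in the complex subalgebra spanned by 1 and i.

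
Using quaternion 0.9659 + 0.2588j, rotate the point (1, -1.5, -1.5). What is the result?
(0.116, -1.5, -1.799)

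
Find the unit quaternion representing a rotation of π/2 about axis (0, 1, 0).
0.7071 + 0.7071j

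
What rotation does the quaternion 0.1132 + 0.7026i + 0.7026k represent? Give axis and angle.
axis = (√2/2, 0, √2/2), θ = 167°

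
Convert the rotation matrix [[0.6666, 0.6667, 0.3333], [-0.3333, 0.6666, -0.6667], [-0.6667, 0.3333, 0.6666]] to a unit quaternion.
0.866 + 0.2887i + 0.2887j - 0.2887k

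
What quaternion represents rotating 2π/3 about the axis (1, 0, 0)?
0.5 + 0.866i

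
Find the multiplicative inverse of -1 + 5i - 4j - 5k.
-0.0149 - 0.0746i + 0.0597j + 0.0746k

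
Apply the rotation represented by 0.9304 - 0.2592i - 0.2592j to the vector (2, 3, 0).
(2.134, 2.866, -0.482)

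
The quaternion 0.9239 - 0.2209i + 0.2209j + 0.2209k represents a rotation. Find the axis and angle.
axis = (-√3/3, √3/3, √3/3), θ = π/4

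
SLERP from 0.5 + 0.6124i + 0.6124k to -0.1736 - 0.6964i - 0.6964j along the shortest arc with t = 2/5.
0.4192 + 0.7395i + 0.3255j + 0.4141k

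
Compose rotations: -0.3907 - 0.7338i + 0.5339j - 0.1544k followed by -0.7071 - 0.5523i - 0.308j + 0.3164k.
0.0843 + 0.6133i - 0.5746j - 0.5353k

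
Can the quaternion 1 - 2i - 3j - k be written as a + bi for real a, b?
No. The quaternion 1 - 2i - 3j - k has j-coefficient y = -3 and k-coefficient z = -1, not both zero, so it does not lie in the complex subalgebra spanned by 1 and i.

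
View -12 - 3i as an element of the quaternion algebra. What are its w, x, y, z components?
-12 - 3i + 0j + 0k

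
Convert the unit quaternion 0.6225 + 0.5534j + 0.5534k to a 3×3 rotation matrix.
[[-0.225, -0.689, 0.689], [0.689, 0.3875, 0.6125], [-0.689, 0.6125, 0.3875]]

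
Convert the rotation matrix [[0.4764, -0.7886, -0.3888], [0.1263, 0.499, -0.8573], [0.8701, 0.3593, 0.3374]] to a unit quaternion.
0.7604 + 0.4i - 0.4139j + 0.3008k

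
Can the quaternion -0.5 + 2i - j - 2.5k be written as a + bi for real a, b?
No. The quaternion -0.5 + 2i - j - 2.5k has j-coefficient y = -1 and k-coefficient z = -2.5, not both zero, so it does not lie in the complex subalgebra spanned by 1 and i.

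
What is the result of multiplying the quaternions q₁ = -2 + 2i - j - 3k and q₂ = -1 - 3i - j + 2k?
13 - i + 8j - 6k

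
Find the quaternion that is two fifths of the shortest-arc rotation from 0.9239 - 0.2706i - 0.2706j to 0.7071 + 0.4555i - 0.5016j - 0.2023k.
0.9127 + 0.0262i - 0.3978j - 0.0896k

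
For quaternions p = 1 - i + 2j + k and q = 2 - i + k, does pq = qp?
No: pq = -i + 4j + 5k ≠ -5i + 4j + k = qp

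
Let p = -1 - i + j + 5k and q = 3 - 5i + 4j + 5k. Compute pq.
-37 - 13i - 21j + 11k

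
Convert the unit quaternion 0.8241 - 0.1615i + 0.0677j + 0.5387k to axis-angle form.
axis = (-0.2851, 0.1195, 0.951), θ = 69°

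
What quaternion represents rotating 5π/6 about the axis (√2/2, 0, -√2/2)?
0.2588 + 0.683i - 0.683k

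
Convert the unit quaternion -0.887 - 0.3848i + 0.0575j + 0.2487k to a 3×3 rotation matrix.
[[0.8697, 0.3969, -0.2934], [-0.4854, 0.5802, -0.654], [-0.0894, 0.7112, 0.6972]]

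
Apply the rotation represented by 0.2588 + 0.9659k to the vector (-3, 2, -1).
(1.598, -3.232, -1)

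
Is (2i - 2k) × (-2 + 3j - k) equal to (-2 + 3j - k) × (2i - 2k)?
No: pq = -2 + 2i + 2j + 10k ≠ -2 - 10i - 2j - 2k = qp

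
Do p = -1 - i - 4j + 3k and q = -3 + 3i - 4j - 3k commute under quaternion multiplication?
No: pq = -1 + 24i + 22j + 10k ≠ -1 - 24i + 10j - 22k = qp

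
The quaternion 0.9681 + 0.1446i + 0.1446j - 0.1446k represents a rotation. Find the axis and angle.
axis = (√3/3, √3/3, -√3/3), θ = 29°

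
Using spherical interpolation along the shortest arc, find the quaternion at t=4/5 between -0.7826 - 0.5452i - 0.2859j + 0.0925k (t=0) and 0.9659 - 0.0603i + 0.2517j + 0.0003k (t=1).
-0.9609 - 0.0673i - 0.268j + 0.0196k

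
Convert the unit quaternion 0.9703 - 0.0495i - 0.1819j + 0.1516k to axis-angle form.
axis = (-0.2046, -0.7519, 0.6267), θ = 28°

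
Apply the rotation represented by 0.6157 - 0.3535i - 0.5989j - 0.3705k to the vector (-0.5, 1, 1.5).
(0.162, 1.811, -0.442)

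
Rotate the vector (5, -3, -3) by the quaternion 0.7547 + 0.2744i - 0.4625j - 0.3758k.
(3.221, -5.606, -1.091)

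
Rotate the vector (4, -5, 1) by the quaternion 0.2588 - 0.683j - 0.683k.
(-5.585, -0.816, -3.184)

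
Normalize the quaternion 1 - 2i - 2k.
0.3333 - 0.6667i - 0.6667k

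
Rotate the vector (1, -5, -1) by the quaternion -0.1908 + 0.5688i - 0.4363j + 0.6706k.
(-0.007, 2.348, 4.635)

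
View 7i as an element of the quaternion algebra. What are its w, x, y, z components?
0 + 7i + 0j + 0k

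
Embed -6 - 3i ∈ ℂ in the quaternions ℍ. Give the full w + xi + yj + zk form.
-6 - 3i + 0j + 0k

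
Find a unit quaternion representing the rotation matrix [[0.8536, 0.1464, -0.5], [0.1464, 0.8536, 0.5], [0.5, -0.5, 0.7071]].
0.9239 - 0.2706i - 0.2706j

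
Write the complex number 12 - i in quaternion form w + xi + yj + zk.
12 - i + 0j + 0k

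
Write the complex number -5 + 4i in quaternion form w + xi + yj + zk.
-5 + 4i + 0j + 0k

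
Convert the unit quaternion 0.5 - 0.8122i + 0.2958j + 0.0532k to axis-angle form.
axis = (-0.9378, 0.3416, 0.0614), θ = 2π/3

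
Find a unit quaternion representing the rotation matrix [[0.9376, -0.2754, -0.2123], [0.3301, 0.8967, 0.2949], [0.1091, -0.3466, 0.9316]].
0.9703 - 0.1653i - 0.0828j + 0.156k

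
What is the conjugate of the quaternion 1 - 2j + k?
1 + 2j - k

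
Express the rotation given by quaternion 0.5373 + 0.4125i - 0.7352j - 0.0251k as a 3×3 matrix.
[[-0.0823, -0.5796, -0.8108], [-0.6335, 0.6584, -0.4064], [0.7693, 0.4802, -0.4214]]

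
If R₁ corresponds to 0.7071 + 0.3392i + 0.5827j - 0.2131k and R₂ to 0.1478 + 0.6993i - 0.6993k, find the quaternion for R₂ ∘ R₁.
-0.2817 + 0.9521i - 0.0021j - 0.1185k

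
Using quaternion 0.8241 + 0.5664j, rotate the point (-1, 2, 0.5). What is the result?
(0.108, 2, 1.113)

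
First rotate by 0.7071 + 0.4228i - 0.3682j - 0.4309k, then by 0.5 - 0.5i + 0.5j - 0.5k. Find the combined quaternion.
0.5336 - 0.5417i - 0.2574j - 0.5963k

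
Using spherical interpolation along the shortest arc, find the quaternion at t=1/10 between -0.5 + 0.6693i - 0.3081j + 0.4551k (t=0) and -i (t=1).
-0.4606 + 0.7291i - 0.2838j + 0.4192k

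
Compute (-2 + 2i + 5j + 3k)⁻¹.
-0.0476 - 0.0476i - 0.119j - 0.0714k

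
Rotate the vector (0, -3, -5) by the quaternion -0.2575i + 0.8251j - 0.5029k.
(-0.02, 3.065, 4.961)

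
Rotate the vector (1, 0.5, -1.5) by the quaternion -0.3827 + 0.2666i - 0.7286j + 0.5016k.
(-1.805, 0.195, -0.452)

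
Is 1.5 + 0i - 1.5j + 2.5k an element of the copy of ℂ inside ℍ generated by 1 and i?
No. The quaternion 1.5 - 1.5j + 2.5k has j-coefficient y = -1.5 and k-coefficient z = 2.5, not both zero, so it does not lie in the complex subalgebra spanned by 1 and i.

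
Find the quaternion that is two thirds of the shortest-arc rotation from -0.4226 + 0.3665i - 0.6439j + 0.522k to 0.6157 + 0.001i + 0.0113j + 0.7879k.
0.3109 + 0.1703i - 0.2885j + 0.8894k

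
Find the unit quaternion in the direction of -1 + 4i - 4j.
-0.1741 + 0.6963i - 0.6963j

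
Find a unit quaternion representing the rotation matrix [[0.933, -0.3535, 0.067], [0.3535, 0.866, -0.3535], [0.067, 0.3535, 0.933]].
0.9659 + 0.183i + 0.183k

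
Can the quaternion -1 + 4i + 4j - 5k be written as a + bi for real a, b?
No. The quaternion -1 + 4i + 4j - 5k has j-coefficient y = 4 and k-coefficient z = -5, not both zero, so it does not lie in the complex subalgebra spanned by 1 and i.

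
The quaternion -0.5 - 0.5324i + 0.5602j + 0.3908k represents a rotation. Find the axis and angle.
axis = (-0.6148, 0.6469, 0.4513), θ = 4π/3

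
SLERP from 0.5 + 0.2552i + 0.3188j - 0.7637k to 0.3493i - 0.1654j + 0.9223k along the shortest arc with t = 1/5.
0.418 + 0.1349i + 0.3036j - 0.8455k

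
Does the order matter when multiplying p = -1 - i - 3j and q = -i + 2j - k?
Yes: pq = 5 + 4i - 3j - 4k ≠ 5 - 2i - j + 6k = qp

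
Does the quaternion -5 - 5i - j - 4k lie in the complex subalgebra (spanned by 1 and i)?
No. The quaternion -5 - 5i - j - 4k has j-coefficient y = -1 and k-coefficient z = -4, not both zero, so it does not lie in the complex subalgebra spanned by 1 and i.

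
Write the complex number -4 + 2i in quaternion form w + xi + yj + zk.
-4 + 2i + 0j + 0k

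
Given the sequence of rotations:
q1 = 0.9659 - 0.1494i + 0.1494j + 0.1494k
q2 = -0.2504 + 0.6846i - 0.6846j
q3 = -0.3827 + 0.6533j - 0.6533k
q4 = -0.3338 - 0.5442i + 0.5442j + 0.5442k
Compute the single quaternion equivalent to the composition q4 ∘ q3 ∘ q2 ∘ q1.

q2 · q1 = -0.0373 + 0.5964i - 0.8009j - 0.0374k
q3 · q2 · q1 = 0.5131 - 0.7759i - 0.1075j - 0.3509k
q4 · q3 · q2 · q1 = -0.3441 - 0.1527i - 0.2981j + 0.8771k
-0.3441 - 0.1527i - 0.2981j + 0.8771k


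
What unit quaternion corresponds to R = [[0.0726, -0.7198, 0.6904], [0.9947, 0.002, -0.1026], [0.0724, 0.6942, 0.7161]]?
0.6691 + 0.2977i + 0.2309j + 0.6406k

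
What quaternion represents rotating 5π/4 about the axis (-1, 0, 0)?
-0.3827 - 0.9239i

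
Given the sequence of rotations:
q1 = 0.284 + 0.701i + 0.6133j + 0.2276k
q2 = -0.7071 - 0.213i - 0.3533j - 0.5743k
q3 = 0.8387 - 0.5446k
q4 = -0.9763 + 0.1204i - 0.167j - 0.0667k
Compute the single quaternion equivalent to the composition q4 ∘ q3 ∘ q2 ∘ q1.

q2 · q1 = 0.2959 - 0.2844i - 0.8881j - 0.207k
q3 · q2 · q1 = 0.1354 - 0.7222i - 0.59j - 0.3348k
q4 · q3 · q2 · q1 = -0.1661 + 0.7379i + 0.6419j + 0.1262k
-0.1661 + 0.7379i + 0.6419j + 0.1262k


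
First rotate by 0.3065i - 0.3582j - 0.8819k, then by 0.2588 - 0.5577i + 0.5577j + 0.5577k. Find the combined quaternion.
0.8625 - 0.2127i - 0.4136j - 0.1994k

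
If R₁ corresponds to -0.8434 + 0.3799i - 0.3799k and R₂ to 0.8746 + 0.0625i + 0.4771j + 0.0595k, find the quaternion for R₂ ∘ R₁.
-0.7388 + 0.0983i - 0.356j - 0.5637k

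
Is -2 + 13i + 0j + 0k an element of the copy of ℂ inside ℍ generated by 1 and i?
Yes. The quaternion -2 + 13i has j- and k-coefficients y = z = 0, so it lies in the complex subalgebra spanned by 1 and i.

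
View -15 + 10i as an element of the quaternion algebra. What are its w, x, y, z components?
-15 + 10i + 0j + 0k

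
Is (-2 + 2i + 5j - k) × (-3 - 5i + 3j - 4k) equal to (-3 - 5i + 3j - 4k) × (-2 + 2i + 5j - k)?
No: pq = -3 - 13i - 8j + 42k ≠ -3 + 21i - 34j - 20k = qp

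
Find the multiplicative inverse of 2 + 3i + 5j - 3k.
0.0426 - 0.0638i - 0.1064j + 0.0638k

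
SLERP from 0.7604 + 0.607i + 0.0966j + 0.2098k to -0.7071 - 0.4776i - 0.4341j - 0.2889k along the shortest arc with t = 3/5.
0.741 + 0.5386i + 0.3039j + 0.2616k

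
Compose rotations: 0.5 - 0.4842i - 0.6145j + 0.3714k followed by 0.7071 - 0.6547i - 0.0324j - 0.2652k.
0.1151 - 0.8447i - 0.0791j + 0.5166k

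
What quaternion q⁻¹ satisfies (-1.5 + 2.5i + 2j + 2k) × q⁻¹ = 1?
-0.0909 - 0.1515i - 0.1212j - 0.1212k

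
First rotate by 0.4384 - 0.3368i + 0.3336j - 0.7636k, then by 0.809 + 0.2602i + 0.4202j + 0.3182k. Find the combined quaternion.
0.5451 - 0.5854i + 0.5456j - 0.2499k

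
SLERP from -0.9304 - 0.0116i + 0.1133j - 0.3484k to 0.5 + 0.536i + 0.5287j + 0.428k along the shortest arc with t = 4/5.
-0.6427 - 0.4582i - 0.4227j - 0.4453k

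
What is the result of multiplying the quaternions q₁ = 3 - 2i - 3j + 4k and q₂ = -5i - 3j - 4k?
-3 + 9i - 37j - 21k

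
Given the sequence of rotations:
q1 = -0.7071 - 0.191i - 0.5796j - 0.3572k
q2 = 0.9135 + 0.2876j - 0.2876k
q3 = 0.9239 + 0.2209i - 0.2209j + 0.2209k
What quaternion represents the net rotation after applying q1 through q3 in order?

q2 · q1 = -0.582 - 0.4439i - 0.6779j - 0.068k
q3 · q2 · q1 = -0.5744 - 0.3739i - 0.5808j - 0.4392k
-0.5744 - 0.3739i - 0.5808j - 0.4392k


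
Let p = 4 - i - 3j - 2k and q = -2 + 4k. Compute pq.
-10i + 10j + 20k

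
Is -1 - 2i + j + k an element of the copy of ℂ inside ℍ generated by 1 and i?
No. The quaternion -1 - 2i + j + k has j-coefficient y = 1 and k-coefficient z = 1, not both zero, so it does not lie in the complex subalgebra spanned by 1 and i.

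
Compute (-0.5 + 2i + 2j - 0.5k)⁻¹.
-0.0588 - 0.2353i - 0.2353j + 0.0588k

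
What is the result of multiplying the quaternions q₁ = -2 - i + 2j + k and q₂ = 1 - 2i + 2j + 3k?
-11 + 7i - j - 3k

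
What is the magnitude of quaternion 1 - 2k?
√5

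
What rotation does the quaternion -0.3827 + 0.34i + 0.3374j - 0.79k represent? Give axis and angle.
axis = (0.368, 0.3652, -0.8551), θ = 5π/4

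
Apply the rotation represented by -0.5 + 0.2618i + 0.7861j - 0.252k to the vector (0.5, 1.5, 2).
(-1.778, 1.167, -1.406)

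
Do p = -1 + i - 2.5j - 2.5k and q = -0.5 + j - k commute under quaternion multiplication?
No: pq = 0.5 + 4.5i + 1.25j + 3.25k ≠ 0.5 - 5.5i - 0.75j + 1.25k = qp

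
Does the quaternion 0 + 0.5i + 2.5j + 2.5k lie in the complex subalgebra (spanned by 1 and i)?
No. The quaternion 0.5i + 2.5j + 2.5k has j-coefficient y = 2.5 and k-coefficient z = 2.5, not both zero, so it does not lie in the complex subalgebra spanned by 1 and i.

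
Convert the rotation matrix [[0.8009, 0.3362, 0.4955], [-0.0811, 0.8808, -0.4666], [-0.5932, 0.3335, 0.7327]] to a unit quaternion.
0.9239 + 0.2165i + 0.2946j - 0.1129k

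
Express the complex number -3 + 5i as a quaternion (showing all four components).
-3 + 5i + 0j + 0k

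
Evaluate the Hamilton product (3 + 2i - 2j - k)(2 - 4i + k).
15 - 10i - 2j - 7k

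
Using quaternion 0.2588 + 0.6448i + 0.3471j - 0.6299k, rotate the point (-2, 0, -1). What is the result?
(0.702, 0.528, 2.056)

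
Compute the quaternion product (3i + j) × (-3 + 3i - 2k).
-9 - 11i + 3j - 3k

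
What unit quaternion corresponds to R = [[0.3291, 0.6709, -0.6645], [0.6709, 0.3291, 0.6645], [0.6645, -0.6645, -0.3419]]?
0.5737 - 0.5792i - 0.5792j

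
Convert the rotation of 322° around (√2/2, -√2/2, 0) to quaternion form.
-0.9455 + 0.2302i - 0.2302j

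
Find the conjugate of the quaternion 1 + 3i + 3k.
1 - 3i - 3k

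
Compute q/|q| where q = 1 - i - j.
0.5774 - 0.5774i - 0.5774j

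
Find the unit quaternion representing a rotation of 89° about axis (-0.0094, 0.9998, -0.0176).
0.7133 - 0.0066i + 0.7008j - 0.0123k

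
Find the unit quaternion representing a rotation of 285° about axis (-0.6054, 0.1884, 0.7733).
-0.7934 - 0.3685i + 0.1147j + 0.4708k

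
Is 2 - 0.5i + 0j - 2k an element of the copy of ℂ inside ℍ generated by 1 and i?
No. The quaternion 2 - 0.5i - 2k has j-coefficient y = 0 and k-coefficient z = -2, not both zero, so it does not lie in the complex subalgebra spanned by 1 and i.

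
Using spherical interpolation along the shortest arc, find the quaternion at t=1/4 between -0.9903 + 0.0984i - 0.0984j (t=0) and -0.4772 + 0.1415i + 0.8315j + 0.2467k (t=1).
-0.9731 + 0.126i + 0.1768j + 0.0768k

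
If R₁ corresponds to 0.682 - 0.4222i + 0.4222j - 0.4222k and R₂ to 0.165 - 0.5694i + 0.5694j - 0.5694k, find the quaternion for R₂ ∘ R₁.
-0.6087 - 0.458i + 0.458j - 0.458k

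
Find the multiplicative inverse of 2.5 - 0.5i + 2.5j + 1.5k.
0.1667 + 0.0333i - 0.1667j - 0.1k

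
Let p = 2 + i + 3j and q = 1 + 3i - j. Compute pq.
2 + 7i + j - 10k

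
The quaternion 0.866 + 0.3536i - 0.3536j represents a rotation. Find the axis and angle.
axis = (√2/2, -√2/2, 0), θ = π/3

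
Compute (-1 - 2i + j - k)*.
-1 + 2i - j + k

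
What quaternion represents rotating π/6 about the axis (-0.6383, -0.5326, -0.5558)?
0.9659 - 0.1652i - 0.1378j - 0.1439k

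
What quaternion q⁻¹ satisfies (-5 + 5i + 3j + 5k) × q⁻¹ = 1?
-0.0595 - 0.0595i - 0.0357j - 0.0595k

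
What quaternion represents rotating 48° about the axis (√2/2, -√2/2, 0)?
0.9135 + 0.2876i - 0.2876j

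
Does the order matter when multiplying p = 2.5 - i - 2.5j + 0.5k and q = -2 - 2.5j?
Yes: pq = -11.25 + 3.25i - 1.25j + 1.5k ≠ -11.25 + 0.75i - 1.25j - 3.5k = qp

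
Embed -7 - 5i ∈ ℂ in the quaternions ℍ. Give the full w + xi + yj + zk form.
-7 - 5i + 0j + 0k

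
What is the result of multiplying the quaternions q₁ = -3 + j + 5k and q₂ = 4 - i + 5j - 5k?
8 - 27i - 16j + 36k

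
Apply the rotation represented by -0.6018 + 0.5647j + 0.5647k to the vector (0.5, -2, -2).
(-0.138, -2.34, -1.66)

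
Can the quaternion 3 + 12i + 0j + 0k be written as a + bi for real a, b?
Yes. The quaternion 3 + 12i has j- and k-coefficients y = z = 0, so it lies in the complex subalgebra spanned by 1 and i.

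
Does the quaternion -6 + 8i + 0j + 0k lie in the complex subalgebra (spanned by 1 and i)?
Yes. The quaternion -6 + 8i has j- and k-coefficients y = z = 0, so it lies in the complex subalgebra spanned by 1 and i.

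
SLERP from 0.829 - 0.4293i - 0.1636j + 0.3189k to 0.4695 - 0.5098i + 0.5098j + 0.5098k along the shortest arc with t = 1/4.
0.7841 - 0.4801i + 0.0127j + 0.3931k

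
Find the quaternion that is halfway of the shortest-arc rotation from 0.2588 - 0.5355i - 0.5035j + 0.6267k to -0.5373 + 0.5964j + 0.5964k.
0.5453 - 0.3668i - 0.7534j + 0.0208k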